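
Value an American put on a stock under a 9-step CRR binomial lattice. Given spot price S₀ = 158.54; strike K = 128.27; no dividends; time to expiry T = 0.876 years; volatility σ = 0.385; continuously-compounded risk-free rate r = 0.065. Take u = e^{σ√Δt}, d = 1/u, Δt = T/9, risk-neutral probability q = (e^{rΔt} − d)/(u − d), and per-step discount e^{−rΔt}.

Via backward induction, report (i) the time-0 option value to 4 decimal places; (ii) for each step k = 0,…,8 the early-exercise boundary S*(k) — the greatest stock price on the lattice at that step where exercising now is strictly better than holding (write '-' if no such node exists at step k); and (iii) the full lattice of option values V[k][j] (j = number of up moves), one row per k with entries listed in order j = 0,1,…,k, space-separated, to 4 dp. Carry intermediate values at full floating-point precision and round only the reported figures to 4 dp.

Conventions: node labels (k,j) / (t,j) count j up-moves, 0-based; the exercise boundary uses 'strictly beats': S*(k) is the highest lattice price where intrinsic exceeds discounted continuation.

price = 7.0423
boundary = - - - - - 86.9593 77.1172 86.9593 98.0574
tree:
7.0423
10.6474 3.4744
15.6934 5.6636 1.2976
22.4569 9.0315 2.3187 0.2781
31.0552 14.0198 4.0856 0.5556 0.0000
41.3107 21.0464 7.0695 1.1102 0.0000 0.0000
51.1528 30.2869 11.9397 2.2184 0.0000 0.0000 0.0000
59.8809 41.3107 19.4888 4.4326 0.0000 0.0000 0.0000 0.0000
67.6212 51.1528 30.2126 8.8571 0.0000 0.0000 0.0000 0.0000 0.0000
74.4855 59.8809 41.3107 17.6980 0.0000 0.0000 0.0000 0.0000 0.0000 0.0000

Δt=0.09733  u=1.12762  d=0.88682  q=0.49636  discount=0.99369
step 9 (expiry): payoffs max(K−S,0) = 74.4855 59.8809 41.3107 17.6980 0.0000 0.0000 0.0000 0.0000 0.0000 0.0000
step 8: (k=8,j=0): S=60.6488, K−S=67.6212, hold=66.8123 ⇒ V=67.6212 exercise | (k=8,j=1): S=77.1172, K−S=51.1528, hold=50.3438 ⇒ V=51.1528 exercise | (k=8,j=2): S=98.0574, K−S=30.2126, hold=29.4036 ⇒ V=30.2126 exercise | (k=8,j=3): S=124.6837, K−S=3.5863, hold=8.8571 ⇒ V=8.8571 continue | (k=8,j=4): S=158.5400, K−S=0.0000, hold=0.0000 ⇒ V=0.0000 continue | (k=8,j=5): S=201.5896, K−S=0.0000, hold=0.0000 ⇒ V=0.0000 continue | (k=8,j=6): S=256.3287, K−S=0.0000, hold=0.0000 ⇒ V=0.0000 continue | (k=8,j=7): S=325.9316, K−S=0.0000, hold=0.0000 ⇒ V=0.0000 continue | (k=8,j=8): S=414.4342, K−S=0.0000, hold=0.0000 ⇒ V=0.0000 continue  boundary S*=98.0574
step 7: (k=7,j=0): S=68.3891, K−S=59.8809, hold=59.0720 ⇒ V=59.8809 exercise | (k=7,j=1): S=86.9593, K−S=41.3107, hold=40.5018 ⇒ V=41.3107 exercise | (k=7,j=2): S=110.5720, K−S=17.6980, hold=19.4888 ⇒ V=19.4888 continue | (k=7,j=3): S=140.5964, K−S=0.0000, hold=4.4326 ⇒ V=4.4326 continue | (k=7,j=4): S=178.7736, K−S=0.0000, hold=0.0000 ⇒ V=0.0000 continue | (k=7,j=5): S=227.3174, K−S=0.0000, hold=0.0000 ⇒ V=0.0000 continue | (k=7,j=6): S=289.0426, K−S=0.0000, hold=0.0000 ⇒ V=0.0000 continue | (k=7,j=7): S=367.5285, K−S=0.0000, hold=0.0000 ⇒ V=0.0000 continue  boundary S*=86.9593
step 6: (k=6,j=0): S=77.1172, K−S=51.1528, hold=50.3438 ⇒ V=51.1528 exercise | (k=6,j=1): S=98.0574, K−S=30.2126, hold=30.2869 ⇒ V=30.2869 continue | (k=6,j=2): S=124.6837, K−S=3.5863, hold=11.9397 ⇒ V=11.9397 continue | (k=6,j=3): S=158.5400, K−S=0.0000, hold=2.2184 ⇒ V=2.2184 continue | (k=6,j=4): S=201.5896, K−S=0.0000, hold=0.0000 ⇒ V=0.0000 continue | (k=6,j=5): S=256.3287, K−S=0.0000, hold=0.0000 ⇒ V=0.0000 continue | (k=6,j=6): S=325.9316, K−S=0.0000, hold=0.0000 ⇒ V=0.0000 continue  boundary S*=77.1172
step 5: (k=5,j=0): S=86.9593, K−S=41.3107, hold=40.5384 ⇒ V=41.3107 exercise | (k=5,j=1): S=110.5720, K−S=17.6980, hold=21.0464 ⇒ V=21.0464 continue | (k=5,j=2): S=140.5964, K−S=0.0000, hold=7.0695 ⇒ V=7.0695 continue | (k=5,j=3): S=178.7736, K−S=0.0000, hold=1.1102 ⇒ V=1.1102 continue | (k=5,j=4): S=227.3174, K−S=0.0000, hold=0.0000 ⇒ V=0.0000 continue | (k=5,j=5): S=289.0426, K−S=0.0000, hold=0.0000 ⇒ V=0.0000 continue  boundary S*=86.9593
step 4: (k=4,j=0): S=98.0574, K−S=30.2126, hold=31.0552 ⇒ V=31.0552 continue | (k=4,j=1): S=124.6837, K−S=3.5863, hold=14.0198 ⇒ V=14.0198 continue | (k=4,j=2): S=158.5400, K−S=0.0000, hold=4.0856 ⇒ V=4.0856 continue | (k=4,j=3): S=201.5896, K−S=0.0000, hold=0.5556 ⇒ V=0.5556 continue | (k=4,j=4): S=256.3287, K−S=0.0000, hold=0.0000 ⇒ V=0.0000 continue  boundary S*=-
step 3: (k=3,j=0): S=110.5720, K−S=17.6980, hold=22.4569 ⇒ V=22.4569 continue | (k=3,j=1): S=140.5964, K−S=0.0000, hold=9.0315 ⇒ V=9.0315 continue | (k=3,j=2): S=178.7736, K−S=0.0000, hold=2.3187 ⇒ V=2.3187 continue | (k=3,j=3): S=227.3174, K−S=0.0000, hold=0.2781 ⇒ V=0.2781 continue  boundary S*=-
step 2: (k=2,j=0): S=124.6837, K−S=3.5863, hold=15.6934 ⇒ V=15.6934 continue | (k=2,j=1): S=158.5400, K−S=0.0000, hold=5.6636 ⇒ V=5.6636 continue | (k=2,j=2): S=201.5896, K−S=0.0000, hold=1.2976 ⇒ V=1.2976 continue  boundary S*=-
step 1: (k=1,j=0): S=140.5964, K−S=0.0000, hold=10.6474 ⇒ V=10.6474 continue | (k=1,j=1): S=178.7736, K−S=0.0000, hold=3.4744 ⇒ V=3.4744 continue  boundary S*=-
step 0: (k=0,j=0): S=158.5400, K−S=0.0000, hold=7.0423 ⇒ V=7.0423 continue  boundary S*=-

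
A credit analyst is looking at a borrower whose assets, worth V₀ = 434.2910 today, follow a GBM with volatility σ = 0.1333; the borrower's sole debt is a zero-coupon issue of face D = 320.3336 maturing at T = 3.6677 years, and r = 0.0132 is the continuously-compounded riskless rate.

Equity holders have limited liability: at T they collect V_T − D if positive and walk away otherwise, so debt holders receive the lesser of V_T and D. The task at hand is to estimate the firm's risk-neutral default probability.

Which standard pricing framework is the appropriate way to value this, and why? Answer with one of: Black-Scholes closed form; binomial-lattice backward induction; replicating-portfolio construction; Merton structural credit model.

framework: Merton structural credit model

Key observation: assets follow a GBM and default happens iff V_T < 320.3336; valuing claims on that split (equity as a call, risky debt as the residual) is the structural model's definition.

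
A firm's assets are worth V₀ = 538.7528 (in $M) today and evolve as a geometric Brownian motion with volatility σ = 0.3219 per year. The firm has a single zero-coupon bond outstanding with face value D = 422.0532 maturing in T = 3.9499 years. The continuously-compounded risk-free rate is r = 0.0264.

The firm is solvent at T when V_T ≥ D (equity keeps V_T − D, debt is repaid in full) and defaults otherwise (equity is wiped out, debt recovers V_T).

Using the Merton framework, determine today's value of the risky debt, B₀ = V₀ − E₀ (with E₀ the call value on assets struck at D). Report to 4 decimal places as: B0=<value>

B0=328.2721

Work the structural quantities from V₀ = 538.7528 against face 422.0532:
d₁ = [ln(V₀/D) + (r + σ²/2)T] / (σ√T)
   = [ln(538.7528/422.0532) + (0.0264 + 0.5·0.3219²)·3.9499] / (0.3219·√3.9499)
   = [0.244125 + 0.308921] / 0.639755 = 0.864465
d₂ = d₁ − σ√T = 0.864465 − 0.639755 = 0.224710
N(d₁) = 0.806334,  N(d₂) = 0.588897,  e^(−rT) = 0.900975
E₀ = V₀·N(d₁) − D·e^(−rT)·N(d₂)
   = 538.7528·0.806334 − 422.0532·0.900975·0.588897 = 210.480727
B₀ = V₀ − E₀ = 538.7528 − 210.480727 = 328.272073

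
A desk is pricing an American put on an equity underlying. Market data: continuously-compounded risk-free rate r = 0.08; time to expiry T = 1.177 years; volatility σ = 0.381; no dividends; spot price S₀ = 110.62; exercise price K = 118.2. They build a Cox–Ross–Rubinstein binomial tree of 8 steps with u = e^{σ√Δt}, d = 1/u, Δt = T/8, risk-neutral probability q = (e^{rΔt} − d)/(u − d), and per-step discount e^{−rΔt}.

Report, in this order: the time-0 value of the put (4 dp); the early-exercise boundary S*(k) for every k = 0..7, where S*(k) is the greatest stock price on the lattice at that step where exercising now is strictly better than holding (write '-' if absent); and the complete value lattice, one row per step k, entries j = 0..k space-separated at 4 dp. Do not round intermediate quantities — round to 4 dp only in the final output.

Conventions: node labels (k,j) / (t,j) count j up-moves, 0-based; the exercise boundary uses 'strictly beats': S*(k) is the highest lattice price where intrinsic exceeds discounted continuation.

Δt=0.14713, u=1.15736, d=0.86404, q=0.50389, disc=e^(-rΔt)=0.98830
k=8 terminal: V=max(K-S,0) → 83.8369 72.1714 56.5458 35.6155 7.5800 0.0000 0.0000 0.0000 0.0000
k=7: j=0 S=39.7704 intr=78.4296 cont=77.0465 V=78.4296[EX]; j=1 S=53.2715 intr=64.9285 cont=63.5454 V=64.9285[EX]; j=2 S=71.3560 intr=46.8440 cont=45.4609 V=46.8440[EX]; j=3 S=95.5798 intr=22.6202 cont=21.2372 V=22.6202[EX]; j=4 S=128.0269 intr=0.0000 cont=3.7165 V=3.7165[hold]; j=5 S=171.4892 intr=0.0000 cont=0.0000 V=0.0000[hold]; j=6 S=229.7058 intr=0.0000 cont=0.0000 V=0.0000[hold]; j=7 S=307.6857 intr=0.0000 cont=0.0000 V=0.0000[hold]  S*(7)=95.5798
k=6: j=0 S=46.0286 intr=72.1714 cont=70.7884 V=72.1714[EX]; j=1 S=61.6542 intr=56.5458 cont=55.1627 V=56.5458[EX]; j=2 S=82.5845 intr=35.6155 cont=34.2325 V=35.6155[EX]; j=3 S=110.6200 intr=7.5800 cont=12.9415 V=12.9415[hold]; j=4 S=148.1730 intr=0.0000 cont=1.8222 V=1.8222[hold]; j=5 S=198.4743 intr=0.0000 cont=0.0000 V=0.0000[hold]; j=6 S=265.8518 intr=0.0000 cont=0.0000 V=0.0000[hold]  S*(6)=82.5845
k=5: j=0 S=53.2715 intr=64.9285 cont=63.5454 V=64.9285[EX]; j=1 S=71.3560 intr=46.8440 cont=45.4609 V=46.8440[EX]; j=2 S=95.5798 intr=22.6202 cont=23.9072 V=23.9072[hold]; j=3 S=128.0269 intr=0.0000 cont=7.2527 V=7.2527[hold]; j=4 S=171.4892 intr=0.0000 cont=0.8934 V=0.8934[hold]; j=5 S=229.7058 intr=0.0000 cont=0.0000 V=0.0000[hold]  S*(5)=71.3560
k=4: j=0 S=61.6542 intr=56.5458 cont=55.1627 V=56.5458[EX]; j=1 S=82.5845 intr=35.6155 cont=34.8734 V=35.6155[EX]; j=2 S=110.6200 intr=7.5800 cont=15.3336 V=15.3336[hold]; j=3 S=148.1730 intr=0.0000 cont=4.0009 V=4.0009[hold]; j=4 S=198.4743 intr=0.0000 cont=0.4380 V=0.4380[hold]  S*(4)=82.5845
k=3: j=0 S=71.3560 intr=46.8440 cont=45.4609 V=46.8440[EX]; j=1 S=95.5798 intr=22.6202 cont=25.0984 V=25.0984[hold]; j=2 S=128.0269 intr=0.0000 cont=9.5105 V=9.5105[hold]; j=3 S=171.4892 intr=0.0000 cont=2.1798 V=2.1798[hold]  S*(3)=71.3560
k=2: j=0 S=82.5845 intr=35.6155 cont=35.4666 V=35.6155[EX]; j=1 S=110.6200 intr=7.5800 cont=17.0420 V=17.0420[hold]; j=2 S=148.1730 intr=0.0000 cont=5.7486 V=5.7486[hold]  S*(2)=82.5845
k=1: j=0 S=95.5798 intr=22.6202 cont=25.9492 V=25.9492[hold]; j=1 S=128.0269 intr=0.0000 cont=11.2185 V=11.2185[hold]  S*(1)=-
k=0: j=0 S=110.6200 intr=7.5800 cont=18.3097 V=18.3097[hold]  S*(0)=-

price = 18.3097
boundary = - - 82.5845 71.3560 82.5845 71.3560 82.5845 95.5798
tree:
18.3097
25.9492 11.2185
35.6155 17.0420 5.7486
46.8440 25.0984 9.5105 2.1798
56.5458 35.6155 15.3336 4.0009 0.4380
64.9285 46.8440 23.9072 7.2527 0.8934 0.0000
72.1714 56.5458 35.6155 12.9415 1.8222 0.0000 0.0000
78.4296 64.9285 46.8440 22.6202 3.7165 0.0000 0.0000 0.0000
83.8369 72.1714 56.5458 35.6155 7.5800 0.0000 0.0000 0.0000 0.0000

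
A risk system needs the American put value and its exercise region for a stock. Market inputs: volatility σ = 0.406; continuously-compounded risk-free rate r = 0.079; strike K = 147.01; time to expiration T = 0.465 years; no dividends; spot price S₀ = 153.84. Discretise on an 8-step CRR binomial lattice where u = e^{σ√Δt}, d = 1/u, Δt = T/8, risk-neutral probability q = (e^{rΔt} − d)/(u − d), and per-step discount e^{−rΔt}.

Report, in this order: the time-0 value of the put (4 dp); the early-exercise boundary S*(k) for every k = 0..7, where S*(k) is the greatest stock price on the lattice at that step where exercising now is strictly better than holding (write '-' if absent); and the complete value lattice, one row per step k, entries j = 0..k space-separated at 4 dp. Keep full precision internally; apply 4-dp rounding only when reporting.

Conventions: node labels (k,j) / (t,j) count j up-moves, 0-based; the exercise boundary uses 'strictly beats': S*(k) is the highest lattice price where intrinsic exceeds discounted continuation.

Δt=0.05813, u=1.10283, d=0.90675, q=0.49902, disc=e^(-rΔt)=0.99542
k=8 terminal: V=max(K-S,0) → 76.7046 61.5016 43.0110 20.5221 0.0000 0.0000 0.0000 0.0000 0.0000
k=7: j=0 S=77.5352 intr=69.4748 cont=68.8013 V=69.4748[EX]; j=1 S=94.3016 intr=52.7084 cont=52.0349 V=52.7084[EX]; j=2 S=114.6936 intr=32.3164 cont=31.6429 V=32.3164[EX]; j=3 S=139.4952 intr=7.5148 cont=10.2340 V=10.2340[hold]; j=4 S=169.6600 intr=0.0000 cont=0.0000 V=0.0000[hold]; j=5 S=206.3476 intr=0.0000 cont=0.0000 V=0.0000[hold]; j=6 S=250.9687 intr=0.0000 cont=0.0000 V=0.0000[hold]; j=7 S=305.2388 intr=0.0000 cont=0.0000 V=0.0000[hold]  S*(7)=114.6936
k=6: j=0 S=85.5084 intr=61.5016 cont=60.8281 V=61.5016[EX]; j=1 S=103.9990 intr=43.0110 cont=42.3375 V=43.0110[EX]; j=2 S=126.4879 intr=20.5221 cont=21.1993 V=21.1993[hold]; j=3 S=153.8400 intr=0.0000 cont=5.1035 V=5.1035[hold]; j=4 S=187.1067 intr=0.0000 cont=0.0000 V=0.0000[hold]; j=5 S=227.5671 intr=0.0000 cont=0.0000 V=0.0000[hold]; j=6 S=276.7768 intr=0.0000 cont=0.0000 V=0.0000[hold]  S*(6)=103.9990
k=5: j=0 S=94.3016 intr=52.7084 cont=52.0349 V=52.7084[EX]; j=1 S=114.6936 intr=32.3164 cont=31.9793 V=32.3164[EX]; j=2 S=139.4952 intr=7.5148 cont=13.1068 V=13.1068[hold]; j=3 S=169.6600 intr=0.0000 cont=2.5451 V=2.5451[hold]; j=4 S=206.3476 intr=0.0000 cont=0.0000 V=0.0000[hold]; j=5 S=250.9687 intr=0.0000 cont=0.0000 V=0.0000[hold]  S*(5)=114.6936
k=4: j=0 S=103.9990 intr=43.0110 cont=42.3375 V=43.0110[EX]; j=1 S=126.4879 intr=20.5221 cont=22.6263 V=22.6263[hold]; j=2 S=153.8400 intr=0.0000 cont=7.8004 V=7.8004[hold]; j=3 S=187.1067 intr=0.0000 cont=1.2692 V=1.2692[hold]; j=4 S=227.5671 intr=0.0000 cont=0.0000 V=0.0000[hold]  S*(4)=103.9990
k=3: j=0 S=114.6936 intr=32.3164 cont=32.6882 V=32.6882[hold]; j=1 S=139.4952 intr=7.5148 cont=15.1581 V=15.1581[hold]; j=2 S=169.6600 intr=0.0000 cont=4.5204 V=4.5204[hold]; j=3 S=206.3476 intr=0.0000 cont=0.6329 V=0.6329[hold]  S*(3)=-
k=2: j=0 S=126.4879 intr=20.5221 cont=23.8306 V=23.8306[hold]; j=1 S=153.8400 intr=0.0000 cont=9.8045 V=9.8045[hold]; j=2 S=187.1067 intr=0.0000 cont=2.5686 V=2.5686[hold]  S*(2)=-
k=1: j=0 S=139.4952 intr=7.5148 cont=16.7542 V=16.7542[hold]; j=1 S=169.6600 intr=0.0000 cont=6.1653 V=6.1653[hold]  S*(1)=-
k=0: j=0 S=153.8400 intr=0.0000 cont=11.4176 V=11.4176[hold]  S*(0)=-

price = 11.4176
boundary = - - - - 103.9990 114.6936 103.9990 114.6936
tree:
11.4176
16.7542 6.1653
23.8306 9.8045 2.5686
32.6882 15.1581 4.5204 0.6329
43.0110 22.6263 7.8004 1.2692 0.0000
52.7084 32.3164 13.1068 2.5451 0.0000 0.0000
61.5016 43.0110 21.1993 5.1035 0.0000 0.0000 0.0000
69.4748 52.7084 32.3164 10.2340 0.0000 0.0000 0.0000 0.0000
76.7046 61.5016 43.0110 20.5221 0.0000 0.0000 0.0000 0.0000 0.0000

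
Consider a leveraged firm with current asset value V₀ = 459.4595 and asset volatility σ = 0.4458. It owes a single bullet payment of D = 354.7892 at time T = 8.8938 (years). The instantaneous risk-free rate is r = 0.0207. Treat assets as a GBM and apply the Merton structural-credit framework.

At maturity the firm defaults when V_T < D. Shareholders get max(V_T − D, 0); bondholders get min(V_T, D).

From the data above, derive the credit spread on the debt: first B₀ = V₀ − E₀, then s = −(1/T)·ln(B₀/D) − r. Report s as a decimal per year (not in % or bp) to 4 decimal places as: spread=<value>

With assets at 459.4595 and a single debt payment of 354.7892 at 8.8938 years:
d₁ = [ln(V₀/D) + (r + σ²/2)T] / (σ√T)
   = [ln(459.4595/354.7892) + (0.0207 + 0.5·0.4458²)·8.8938] / (0.4458·√8.8938)
   = [0.258527 + 1.067868] / 1.329486 = 0.997675
d₂ = d₁ − σ√T = 0.997675 − 1.329486 = -0.331811
N(d₁) = 0.840782,  N(d₂) = 0.370016,  e^(−rT) = 0.831851
E₀ = V₀·N(d₁) − D·e^(−rT)·N(d₂)
   = 459.4595·0.840782 − 354.7892·0.831851·0.370016 = 277.101547
B₀ = V₀ − E₀ = 459.4595 − 277.101547 = 182.357953
spread = −(1/T)·ln(B₀/D) − r = −(1/8.8938)·ln(182.357953/354.7892) − 0.0207 = 0.05413329

spread=0.0541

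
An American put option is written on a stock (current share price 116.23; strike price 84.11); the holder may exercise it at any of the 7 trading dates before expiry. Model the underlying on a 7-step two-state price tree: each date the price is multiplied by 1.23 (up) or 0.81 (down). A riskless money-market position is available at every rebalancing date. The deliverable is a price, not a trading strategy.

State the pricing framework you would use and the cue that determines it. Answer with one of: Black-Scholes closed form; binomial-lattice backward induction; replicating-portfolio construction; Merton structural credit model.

framework: binomial-lattice backward induction

Key observation: the put (strike 84.11 on spot 116.23) is American-style on a 7-step discrete price model, so the early-exercise decision at every node requires stepwise backward valuation — a closed form cannot price the exercise right.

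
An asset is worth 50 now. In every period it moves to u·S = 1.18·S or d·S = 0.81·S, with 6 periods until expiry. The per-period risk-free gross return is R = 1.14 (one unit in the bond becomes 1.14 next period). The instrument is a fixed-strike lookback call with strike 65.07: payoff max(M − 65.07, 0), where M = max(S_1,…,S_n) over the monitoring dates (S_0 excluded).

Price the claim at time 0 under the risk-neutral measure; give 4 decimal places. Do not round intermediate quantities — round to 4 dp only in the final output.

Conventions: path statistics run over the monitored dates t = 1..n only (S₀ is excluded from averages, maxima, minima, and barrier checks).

price = 21.7680

Set p* = 0.8919 (from d < R < u); the path-dependent value is the discounted p*-expectation over all price paths.
Enumerate all 2^6 = 64 price paths (U = up ×1.18, D = down ×0.81); each path with k up-moves has probability p*^k·(1−p*)^(6−k).
DDDDDD: M=40.5000, payoff=0.0000, prob=0.000002
UDDDDD: M=59.0000, payoff=0.0000, prob=0.000013
DUDDDD: M=47.7900, payoff=0.0000, prob=0.000013
UUDDDD: M=69.6200, payoff=4.5500, prob=0.000109
DDUDDD: M=40.5000, payoff=0.0000, prob=0.000013
UDUDDD: M=59.0000, payoff=0.0000, prob=0.000109
DUUDDD: M=56.3922, payoff=0.0000, prob=0.000109
UUUDDD: M=82.1516, payoff=17.0816, prob=0.000896
DDDUDD: M=40.5000, payoff=0.0000, prob=0.000013
UDDUDD: M=59.0000, payoff=0.0000, prob=0.000109
DUDUDD: M=47.7900, payoff=0.0000, prob=0.000109
UUDUDD: M=69.6200, payoff=4.5500, prob=0.000896
DDUUDD: M=45.6777, payoff=0.0000, prob=0.000109
UDUUDD: M=66.5428, payoff=1.4728, prob=0.000896
DUUUDD: M=66.5428, payoff=1.4728, prob=0.000896
UUUUDD: M=96.9389, payoff=31.8689, prob=0.007395
DDDDUD: M=40.5000, payoff=0.0000, prob=0.000013
UDDDUD: M=59.0000, payoff=0.0000, prob=0.000109
DUDDUD: M=47.7900, payoff=0.0000, prob=0.000109
UUDDUD: M=69.6200, payoff=4.5500, prob=0.000896
DDUDUD: M=40.5000, payoff=0.0000, prob=0.000109
UDUDUD: M=59.0000, payoff=0.0000, prob=0.000896
DUUDUD: M=56.3922, payoff=0.0000, prob=0.000896
UUUDUD: M=82.1516, payoff=17.0816, prob=0.007395
DDDUUD: M=40.5000, payoff=0.0000, prob=0.000109
UDDUUD: M=59.0000, payoff=0.0000, prob=0.000896
DUDUUD: M=53.8997, payoff=0.0000, prob=0.000896
UUDUUD: M=78.5205, payoff=13.4505, prob=0.007395
DDUUUD: M=53.8997, payoff=0.0000, prob=0.000896
UDUUUD: M=78.5205, payoff=13.4505, prob=0.007395
DUUUUD: M=78.5205, payoff=13.4505, prob=0.007395
UUUUUD: M=114.3879, payoff=49.3179, prob=0.061013
DDDDDU: M=40.5000, payoff=0.0000, prob=0.000013
UDDDDU: M=59.0000, payoff=0.0000, prob=0.000109
DUDDDU: M=47.7900, payoff=0.0000, prob=0.000109
UUDDDU: M=69.6200, payoff=4.5500, prob=0.000896
DDUDDU: M=40.5000, payoff=0.0000, prob=0.000109
UDUDDU: M=59.0000, payoff=0.0000, prob=0.000896
DUUDDU: M=56.3922, payoff=0.0000, prob=0.000896
UUUDDU: M=82.1516, payoff=17.0816, prob=0.007395
DDDUDU: M=40.5000, payoff=0.0000, prob=0.000109
UDDUDU: M=59.0000, payoff=0.0000, prob=0.000896
DUDUDU: M=47.7900, payoff=0.0000, prob=0.000896
UUDUDU: M=69.6200, payoff=4.5500, prob=0.007395
DDUUDU: M=45.6777, payoff=0.0000, prob=0.000896
UDUUDU: M=66.5428, payoff=1.4728, prob=0.007395
DUUUDU: M=66.5428, payoff=1.4728, prob=0.007395
UUUUDU: M=96.9389, payoff=31.8689, prob=0.061013
DDDDUU: M=40.5000, payoff=0.0000, prob=0.000109
UDDDUU: M=59.0000, payoff=0.0000, prob=0.000896
DUDDUU: M=47.7900, payoff=0.0000, prob=0.000896
UUDDUU: M=69.6200, payoff=4.5500, prob=0.007395
DDUDUU: M=43.6587, payoff=0.0000, prob=0.000896
UDUDUU: M=63.6016, payoff=0.0000, prob=0.007395
DUUDUU: M=63.6016, payoff=0.0000, prob=0.007395
UUUDUU: M=92.6542, payoff=27.5842, prob=0.061013
DDDUUU: M=43.6587, payoff=0.0000, prob=0.000896
UDDUUU: M=63.6016, payoff=0.0000, prob=0.007395
DUDUUU: M=63.6016, payoff=0.0000, prob=0.007395
UUDUUU: M=92.6542, payoff=27.5842, prob=0.061013
DDUUUU: M=63.6016, payoff=0.0000, prob=0.007395
UDUUUU: M=92.6542, payoff=27.5842, prob=0.061013
DUUUUU: M=92.6542, payoff=27.5842, prob=0.061013
UUUUUU: M=134.9777, payoff=69.9077, prob=0.503354
Price = Σ prob·payoff / R^6 = 47.780171 / 2.194973 = 21.7680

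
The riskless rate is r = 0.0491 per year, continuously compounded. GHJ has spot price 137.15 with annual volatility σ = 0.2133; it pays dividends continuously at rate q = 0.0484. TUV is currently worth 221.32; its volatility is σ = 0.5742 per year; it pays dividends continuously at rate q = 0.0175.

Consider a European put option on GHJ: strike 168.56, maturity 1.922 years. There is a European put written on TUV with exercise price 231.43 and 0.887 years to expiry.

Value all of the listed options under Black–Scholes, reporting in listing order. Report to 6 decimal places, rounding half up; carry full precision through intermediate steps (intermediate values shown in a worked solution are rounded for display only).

price(GHJ put K=168.56) = 34.298144
price(TUV put K=231.43) = 48.685274

[GHJ put K=168.56]
σ√T = 0.2133·√1.922 = 0.295711
d₁ = (ln(S/K) + (r−q+σ²/2)T) / (σ√T) = (ln(137.15/168.56) + (0.0491−0.0484+0.2133²/2)·1.922) / 0.295711 = (-0.206217 + 0.045068) / 0.295711 = -0.544953
d₂ = d₁ − σ√T = -0.544953 − 0.295711 = -0.840664
e^{−rT} = 0.909946
e^{−qT} = 0.911171
N(−d₁) = 0.707107,  N(−d₂) = 0.799732
price = K·e^{−rT}·N(−d₂) − S·e^{−qT}·N(−d₁) = 122.663260 − 88.365116 = 34.298144
[TUV put K=231.43]
σ√T = 0.5742·√0.887 = 0.540785
d₁ = (ln(S/K) + (r−q+σ²/2)T) / (σ√T) = (ln(221.32/231.43) + (0.0491−0.0175+0.5742²/2)·0.887) / 0.540785 = (-0.044668 + 0.174254) / 0.540785 = 0.239625
d₂ = d₁ − σ√T = 0.239625 − 0.540785 = -0.301160
e^{−rT} = 0.957383
e^{−qT} = 0.984597
N(−d₁) = 0.405310,  N(−d₂) = 0.618354
price = K·e^{−rT}·N(−d₂) − S·e^{−qT}·N(−d₁) = 137.006908 − 88.321633 = 48.685274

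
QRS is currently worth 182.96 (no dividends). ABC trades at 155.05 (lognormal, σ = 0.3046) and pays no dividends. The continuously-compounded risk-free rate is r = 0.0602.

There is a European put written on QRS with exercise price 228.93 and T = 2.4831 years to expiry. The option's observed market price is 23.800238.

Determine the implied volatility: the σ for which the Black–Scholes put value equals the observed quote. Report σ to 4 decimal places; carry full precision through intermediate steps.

At σ = 0.1317 the Black–Scholes value reproduces the quote:
σ√T = 0.1317·√2.4831 = 0.207531
d₁ = (ln(S/K) + (r+σ²/2)T) / (σ√T) = (ln(182.96/228.93) + (0.0602+0.1317²/2)·2.4831) / 0.207531 = (-0.224149 + 0.171017) / 0.207531 = -0.256018
d₂ = d₁ − σ√T = -0.256018 − 0.207531 = -0.463548
e^{−rT} = 0.861153
N(−d₁) = 0.601031,  N(−d₂) = 0.678514
V = K·e^{−rT}·N(−d₂) − S·N(−d₁) = 133.764933 − 109.964696 = 23.800238 (equal to the quote); since ∂V/∂σ > 0 for all σ, the implied volatility is unique

sigma = 0.1317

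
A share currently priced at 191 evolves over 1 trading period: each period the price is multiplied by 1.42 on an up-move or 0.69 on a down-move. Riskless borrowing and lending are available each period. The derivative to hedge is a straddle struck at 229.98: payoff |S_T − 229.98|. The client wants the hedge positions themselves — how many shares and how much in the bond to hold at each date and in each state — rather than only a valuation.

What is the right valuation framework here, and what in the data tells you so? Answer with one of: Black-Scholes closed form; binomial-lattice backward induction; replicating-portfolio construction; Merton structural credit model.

framework: replicating-portfolio construction

Key observation: the mandate to exhibit the hedge at every date and state singles out the replicating-portfolio construction on the 1-period tree with factors 1.42 and 0.69 from 191.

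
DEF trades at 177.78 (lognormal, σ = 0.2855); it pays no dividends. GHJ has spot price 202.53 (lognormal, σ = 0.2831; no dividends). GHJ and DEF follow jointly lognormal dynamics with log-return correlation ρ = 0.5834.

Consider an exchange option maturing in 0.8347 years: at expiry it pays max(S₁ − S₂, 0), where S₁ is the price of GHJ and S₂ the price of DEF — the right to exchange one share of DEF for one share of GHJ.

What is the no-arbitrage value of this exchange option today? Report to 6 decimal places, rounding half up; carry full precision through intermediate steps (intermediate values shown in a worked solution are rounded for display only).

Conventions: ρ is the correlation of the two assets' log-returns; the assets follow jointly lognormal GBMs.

σ_eff = √(σ₁² + σ₂² − 2ρσ₁σ₂) = √(0.2831² + 0.2855² − 2·0.5834·0.2831·0.2855) = 0.259517
d₁ = (ln(S₁/S₂) + (q₂ − q₁ + σ_eff²/2)T) / (σ_eff√T) = (ln(202.53/177.78) + (0.0 − 0.0 + 0.033675)·0.8347) / 0.237100 = 0.668281
d₂ = d₁ − σ_eff√T = 0.668281 − 0.237100 = 0.431181
N(d₁) = 0.748023,  N(d₂) = 0.666832
V = S₁·e^{−q₁T}·N(d₁) − S₂·e^{−q₂T}·N(d₂) = 151.497076 − 118.549333 = 32.947744
Key observation: r never enters — measured in units of DEF, the claim is a call on S₁/S₂ struck at 1, so only the dividend yields and σ_eff matter.

exchange price = 32.947744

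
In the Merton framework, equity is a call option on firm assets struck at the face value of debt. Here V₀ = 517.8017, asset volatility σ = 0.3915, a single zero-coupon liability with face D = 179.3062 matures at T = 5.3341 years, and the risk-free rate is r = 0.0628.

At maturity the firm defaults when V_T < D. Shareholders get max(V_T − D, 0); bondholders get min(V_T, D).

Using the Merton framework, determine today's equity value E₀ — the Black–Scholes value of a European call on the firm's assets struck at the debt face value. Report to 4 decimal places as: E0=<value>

E0=395.2740

Equity is a call on the firm's assets struck at D = 179.3062:
d₁ = [ln(V₀/D) + (r + σ²/2)T] / (σ√T)
   = [ln(517.8017/179.3062) + (0.0628 + 0.5·0.3915²)·5.3341] / (0.3915·√5.3341)
   = [1.060497 + 0.743766] / 0.904196 = 1.995435
d₂ = d₁ − σ√T = 1.995435 − 0.904196 = 1.091240
N(d₁) = 0.977002,  N(d₂) = 0.862416,  e^(−rT) = 0.715351
E₀ = V₀·N(d₁) − D·e^(−rT)·N(d₂)
   = 517.8017·0.977002 − 179.3062·0.715351·0.862416 = 395.273954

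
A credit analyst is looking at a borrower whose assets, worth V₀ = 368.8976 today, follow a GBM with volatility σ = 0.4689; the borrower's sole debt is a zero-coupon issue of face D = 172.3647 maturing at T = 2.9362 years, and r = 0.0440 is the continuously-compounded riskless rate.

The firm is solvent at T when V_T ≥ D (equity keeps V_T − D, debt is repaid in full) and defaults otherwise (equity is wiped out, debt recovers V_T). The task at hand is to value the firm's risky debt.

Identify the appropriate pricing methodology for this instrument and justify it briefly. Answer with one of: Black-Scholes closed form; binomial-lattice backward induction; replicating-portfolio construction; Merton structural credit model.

framework: Merton structural credit model

Key observation: assets follow a GBM and default happens iff V_T < 172.3647; valuing claims on that split (equity as a call, risky debt as the residual) is the structural model's definition.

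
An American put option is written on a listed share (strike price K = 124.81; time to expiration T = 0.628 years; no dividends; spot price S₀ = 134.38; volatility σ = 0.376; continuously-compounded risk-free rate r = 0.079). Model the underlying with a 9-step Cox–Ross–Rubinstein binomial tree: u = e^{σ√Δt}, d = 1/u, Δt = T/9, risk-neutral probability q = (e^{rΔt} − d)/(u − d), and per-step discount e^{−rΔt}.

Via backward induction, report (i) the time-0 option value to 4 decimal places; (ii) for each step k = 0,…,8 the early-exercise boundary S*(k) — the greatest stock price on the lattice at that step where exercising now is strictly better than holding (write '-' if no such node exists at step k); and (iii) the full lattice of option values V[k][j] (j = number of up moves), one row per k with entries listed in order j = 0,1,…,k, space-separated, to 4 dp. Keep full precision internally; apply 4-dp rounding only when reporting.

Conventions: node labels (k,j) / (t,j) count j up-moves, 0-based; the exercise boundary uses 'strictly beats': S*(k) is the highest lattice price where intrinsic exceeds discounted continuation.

price = 8.9227
boundary = - - - - 90.3222 81.7823 90.3222 99.7538 110.1703
tree:
8.9227
13.0995 4.8934
18.7024 7.7068 2.1670
25.8605 11.8343 3.7127 0.6634
34.4878 17.6193 6.2477 1.2485 0.0925
43.0277 25.2469 10.2754 2.3363 0.1872 0.0000
50.7602 34.4878 16.3927 4.3433 0.3787 0.0000 0.0000
57.7615 43.0277 25.0562 8.0116 0.7661 0.0000 0.0000 0.0000
64.1009 50.7602 34.4878 14.6397 1.5499 0.0000 0.0000 0.0000 0.0000
69.8409 57.7615 43.0277 25.0562 3.1355 0.0000 0.0000 0.0000 0.0000 0.0000

Δt=0.06978, u=1.10442, d=0.90545, q=0.50297, disc=e^(-rΔt)=0.99450
k=9 terminal: V=max(K-S,0) → 69.8409 57.7615 43.0277 25.0562 3.1355 0.0000 0.0000 0.0000 0.0000 0.0000
k=8: j=0 S=60.7091 intr=64.1009 cont=63.4148 V=64.1009[EX]; j=1 S=74.0498 intr=50.7602 cont=50.0741 V=50.7602[EX]; j=2 S=90.3222 intr=34.4878 cont=33.8017 V=34.4878[EX]; j=3 S=110.1703 intr=14.6397 cont=13.9536 V=14.6397[EX]; j=4 S=134.3800 intr=0.0000 cont=1.5499 V=1.5499[hold]; j=5 S=163.9098 intr=0.0000 cont=0.0000 V=0.0000[hold]; j=6 S=199.9286 intr=0.0000 cont=0.0000 V=0.0000[hold]; j=7 S=243.8626 intr=0.0000 cont=0.0000 V=0.0000[hold]; j=8 S=297.4510 intr=0.0000 cont=0.0000 V=0.0000[hold]  S*(8)=110.1703
k=7: j=0 S=67.0485 intr=57.7615 cont=57.0754 V=57.7615[EX]; j=1 S=81.7823 intr=43.0277 cont=42.3416 V=43.0277[EX]; j=2 S=99.7538 intr=25.0562 cont=24.3701 V=25.0562[EX]; j=3 S=121.6745 intr=3.1355 cont=8.0116 V=8.0116[hold]; j=4 S=148.4122 intr=0.0000 cont=0.7661 V=0.7661[hold]; j=5 S=181.0256 intr=0.0000 cont=0.0000 V=0.0000[hold]; j=6 S=220.8056 intr=0.0000 cont=0.0000 V=0.0000[hold]; j=7 S=269.3272 intr=0.0000 cont=0.0000 V=0.0000[hold]  S*(7)=99.7538
k=6: j=0 S=74.0498 intr=50.7602 cont=50.0741 V=50.7602[EX]; j=1 S=90.3222 intr=34.4878 cont=33.8017 V=34.4878[EX]; j=2 S=110.1703 intr=14.6397 cont=16.3927 V=16.3927[hold]; j=3 S=134.3800 intr=0.0000 cont=4.3433 V=4.3433[hold]; j=4 S=163.9098 intr=0.0000 cont=0.3787 V=0.3787[hold]; j=5 S=199.9286 intr=0.0000 cont=0.0000 V=0.0000[hold]; j=6 S=243.8626 intr=0.0000 cont=0.0000 V=0.0000[hold]  S*(6)=90.3222
k=5: j=0 S=81.7823 intr=43.0277 cont=42.3416 V=43.0277[EX]; j=1 S=99.7538 intr=25.0562 cont=25.2469 V=25.2469[hold]; j=2 S=121.6745 intr=3.1355 cont=10.2754 V=10.2754[hold]; j=3 S=148.4122 intr=0.0000 cont=2.3363 V=2.3363[hold]; j=4 S=181.0256 intr=0.0000 cont=0.1872 V=0.1872[hold]; j=5 S=220.8056 intr=0.0000 cont=0.0000 V=0.0000[hold]  S*(5)=81.7823
k=4: j=0 S=90.3222 intr=34.4878 cont=33.8971 V=34.4878[EX]; j=1 S=110.1703 intr=14.6397 cont=17.6193 V=17.6193[hold]; j=2 S=134.3800 intr=0.0000 cont=6.2477 V=6.2477[hold]; j=3 S=163.9098 intr=0.0000 cont=1.2485 V=1.2485[hold]; j=4 S=199.9286 intr=0.0000 cont=0.0925 V=0.0925[hold]  S*(4)=90.3222
k=3: j=0 S=99.7538 intr=25.0562 cont=25.8605 V=25.8605[hold]; j=1 S=121.6745 intr=3.1355 cont=11.8343 V=11.8343[hold]; j=2 S=148.4122 intr=0.0000 cont=3.7127 V=3.7127[hold]; j=3 S=181.0256 intr=0.0000 cont=0.6634 V=0.6634[hold]  S*(3)=-
k=2: j=0 S=110.1703 intr=14.6397 cont=18.7024 V=18.7024[hold]; j=1 S=134.3800 intr=0.0000 cont=7.7068 V=7.7068[hold]; j=2 S=163.9098 intr=0.0000 cont=2.1670 V=2.1670[hold]  S*(2)=-
k=1: j=0 S=121.6745 intr=3.1355 cont=13.0995 V=13.0995[hold]; j=1 S=148.4122 intr=0.0000 cont=4.8934 V=4.8934[hold]  S*(1)=-
k=0: j=0 S=134.3800 intr=0.0000 cont=8.9227 V=8.9227[hold]  S*(0)=-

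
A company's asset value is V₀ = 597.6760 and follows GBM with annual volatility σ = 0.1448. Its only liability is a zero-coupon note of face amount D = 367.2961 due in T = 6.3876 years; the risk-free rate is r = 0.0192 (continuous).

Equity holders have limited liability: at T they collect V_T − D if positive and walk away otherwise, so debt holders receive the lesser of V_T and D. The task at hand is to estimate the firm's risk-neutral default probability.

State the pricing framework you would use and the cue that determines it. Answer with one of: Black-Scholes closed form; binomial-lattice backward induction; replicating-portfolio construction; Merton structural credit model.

framework: Merton structural credit model

Key observation: a levered firm with one bullet debt due at 6.3876 years is the canonical structural-credit setup: equity is a call on the firm's assets struck at the face value.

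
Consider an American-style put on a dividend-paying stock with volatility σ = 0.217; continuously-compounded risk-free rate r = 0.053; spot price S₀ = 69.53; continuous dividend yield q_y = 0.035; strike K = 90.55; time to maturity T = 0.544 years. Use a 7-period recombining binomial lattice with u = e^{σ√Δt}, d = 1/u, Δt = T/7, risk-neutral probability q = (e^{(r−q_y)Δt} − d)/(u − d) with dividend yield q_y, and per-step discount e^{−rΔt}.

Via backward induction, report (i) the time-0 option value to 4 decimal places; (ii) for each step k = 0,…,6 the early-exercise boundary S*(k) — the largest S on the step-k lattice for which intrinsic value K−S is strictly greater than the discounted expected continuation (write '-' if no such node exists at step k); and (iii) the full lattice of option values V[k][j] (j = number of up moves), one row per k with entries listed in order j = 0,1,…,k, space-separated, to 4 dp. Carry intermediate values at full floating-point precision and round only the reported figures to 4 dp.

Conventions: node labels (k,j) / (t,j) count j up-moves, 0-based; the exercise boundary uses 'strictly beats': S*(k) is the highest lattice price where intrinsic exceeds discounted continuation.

price = 21.0200
boundary = 69.5300 65.4486 69.5300 73.8660 69.5300 73.8660 78.4723
tree:
21.0200
25.1014 16.7614
28.9433 21.0200 12.5812
32.5596 25.1014 16.6840 8.5241
35.9637 28.9433 21.0200 12.2419 4.8239
39.1679 32.5596 25.1014 16.6840 7.8380 1.8067
42.1840 35.9637 28.9433 21.0200 12.0777 3.6027 0.0000
45.0231 39.1679 32.5596 25.1014 16.6840 7.1841 0.0000 0.0000

Δt=0.07771, u=1.06236, d=0.94130, q=0.49644, disc=e^(-rΔt)=0.99589
k=7 terminal: V=max(K-S,0) → 45.0231 39.1679 32.5596 25.1014 16.6840 7.1841 0.0000 0.0000
k=6: j=0 S=48.3660 intr=42.1840 cont=41.9432 V=42.1840[EX]; j=1 S=54.5863 intr=35.9637 cont=35.7397 V=35.9637[EX]; j=2 S=61.6067 intr=28.9433 cont=28.7384 V=28.9433[EX]; j=3 S=69.5300 intr=21.0200 cont=20.8367 V=21.0200[EX]; j=4 S=78.4723 intr=12.0777 cont=11.9187 V=12.0777[EX]; j=5 S=88.5647 intr=1.9853 cont=3.6027 V=3.6027[hold]; j=6 S=99.9550 intr=0.0000 cont=0.0000 V=0.0000[hold]  S*(6)=78.4723
k=5: j=0 S=51.3821 intr=39.1679 cont=38.9353 V=39.1679[EX]; j=1 S=57.9904 intr=32.5596 cont=32.3449 V=32.5596[EX]; j=2 S=65.4486 intr=25.1014 cont=24.9070 V=25.1014[EX]; j=3 S=73.8660 intr=16.6840 cont=16.5125 V=16.6840[EX]; j=4 S=83.3659 intr=7.1841 cont=7.8380 V=7.8380[hold]; j=5 S=94.0877 intr=0.0000 cont=1.8067 V=1.8067[hold]  S*(5)=73.8660
k=4: j=0 S=54.5863 intr=35.9637 cont=35.7397 V=35.9637[EX]; j=1 S=61.6067 intr=28.9433 cont=28.7384 V=28.9433[EX]; j=2 S=69.5300 intr=21.0200 cont=20.8367 V=21.0200[EX]; j=3 S=78.4723 intr=12.0777 cont=12.2419 V=12.2419[hold]; j=4 S=88.5647 intr=1.9853 cont=4.8239 V=4.8239[hold]  S*(4)=69.5300
k=3: j=0 S=57.9904 intr=32.5596 cont=32.3449 V=32.5596[EX]; j=1 S=65.4486 intr=25.1014 cont=24.9070 V=25.1014[EX]; j=2 S=73.8660 intr=16.6840 cont=16.5937 V=16.6840[EX]; j=3 S=83.3659 intr=7.1841 cont=8.5241 V=8.5241[hold]  S*(3)=73.8660
k=2: j=0 S=61.6067 intr=28.9433 cont=28.7384 V=28.9433[EX]; j=1 S=69.5300 intr=21.0200 cont=20.8367 V=21.0200[EX]; j=2 S=78.4723 intr=12.0777 cont=12.5812 V=12.5812[hold]  S*(2)=69.5300
k=1: j=0 S=65.4486 intr=25.1014 cont=24.9070 V=25.1014[EX]; j=1 S=73.8660 intr=16.6840 cont=16.7614 V=16.7614[hold]  S*(1)=65.4486
k=0: j=0 S=69.5300 intr=21.0200 cont=20.8749 V=21.0200[EX]  S*(0)=69.5300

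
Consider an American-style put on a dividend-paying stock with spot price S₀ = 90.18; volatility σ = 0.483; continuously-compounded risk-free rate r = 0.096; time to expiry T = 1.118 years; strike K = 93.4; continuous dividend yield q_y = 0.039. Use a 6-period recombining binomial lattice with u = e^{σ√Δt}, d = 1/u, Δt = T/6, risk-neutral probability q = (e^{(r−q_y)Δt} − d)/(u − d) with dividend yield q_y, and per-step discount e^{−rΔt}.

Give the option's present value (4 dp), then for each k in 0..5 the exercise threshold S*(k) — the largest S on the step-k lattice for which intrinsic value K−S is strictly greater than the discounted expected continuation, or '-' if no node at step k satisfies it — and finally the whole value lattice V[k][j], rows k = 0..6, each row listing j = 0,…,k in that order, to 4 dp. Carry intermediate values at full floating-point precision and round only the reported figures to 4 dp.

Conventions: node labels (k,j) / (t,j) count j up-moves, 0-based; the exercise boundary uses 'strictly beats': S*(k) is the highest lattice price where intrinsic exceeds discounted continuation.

price = 16.8808
boundary = - - 59.4313 48.2467 59.4313 73.2087
tree:
16.8808
24.3900 9.1742
33.9687 14.6682 3.4146
45.1533 22.7849 6.2018 0.4454
54.2330 33.9687 11.2170 0.8613 0.0000
61.6040 45.1533 20.1913 1.6653 0.0000 0.0000
67.5878 54.2330 33.9687 3.2200 0.0000 0.0000 0.0000

Δt=0.18633, u=1.23182, d=0.81181, q=0.47349, disc=e^(-rΔt)=0.98227
k=6 terminal: V=max(K-S,0) → 67.5878 54.2330 33.9687 3.2200 0.0000 0.0000 0.0000
k=5: j=0 S=31.7960 intr=61.6040 cont=60.1783 V=61.6040[EX]; j=1 S=48.2467 intr=45.1533 cont=43.8468 V=45.1533[EX]; j=2 S=73.2087 intr=20.1913 cont=19.0655 V=20.1913[EX]; j=3 S=111.0856 intr=0.0000 cont=1.6653 V=1.6653[hold]; j=4 S=168.5594 intr=0.0000 cont=0.0000 V=0.0000[hold]; j=5 S=255.7691 intr=0.0000 cont=0.0000 V=0.0000[hold]  S*(5)=73.2087
k=4: j=0 S=39.1670 intr=54.2330 cont=52.8607 V=54.2330[EX]; j=1 S=59.4313 intr=33.9687 cont=32.7432 V=33.9687[EX]; j=2 S=90.1800 intr=3.2200 cont=11.2170 V=11.2170[hold]; j=3 S=136.8376 intr=0.0000 cont=0.8613 V=0.8613[hold]; j=4 S=207.6349 intr=0.0000 cont=0.0000 V=0.0000[hold]  S*(4)=59.4313
k=3: j=0 S=48.2467 intr=45.1533 cont=43.8468 V=45.1533[EX]; j=1 S=73.2087 intr=20.1913 cont=22.7849 V=22.7849[hold]; j=2 S=111.0856 intr=0.0000 cont=6.2018 V=6.2018[hold]; j=3 S=168.5594 intr=0.0000 cont=0.4454 V=0.4454[hold]  S*(3)=48.2467
k=2: j=0 S=59.4313 intr=33.9687 cont=33.9494 V=33.9687[EX]; j=1 S=90.1800 intr=3.2200 cont=14.6682 V=14.6682[hold]; j=2 S=136.8376 intr=0.0000 cont=3.4146 V=3.4146[hold]  S*(2)=59.4313
k=1: j=0 S=73.2087 intr=20.1913 cont=24.3900 V=24.3900[hold]; j=1 S=111.0856 intr=0.0000 cont=9.1742 V=9.1742[hold]  S*(1)=-
k=0: j=0 S=90.1800 intr=3.2200 cont=16.8808 V=16.8808[hold]  S*(0)=-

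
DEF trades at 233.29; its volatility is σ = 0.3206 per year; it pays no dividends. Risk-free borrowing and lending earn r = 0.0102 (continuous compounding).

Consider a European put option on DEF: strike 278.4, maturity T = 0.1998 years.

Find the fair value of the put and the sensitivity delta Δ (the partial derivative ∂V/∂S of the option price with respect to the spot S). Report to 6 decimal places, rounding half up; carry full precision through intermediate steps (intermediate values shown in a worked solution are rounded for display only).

σ√T = 0.3206·√0.1998 = 0.143305
d₁ = (ln(S/K) + (r+σ²/2)T) / (σ√T) = (ln(233.29/278.4) + (0.0102+0.3206²/2)·0.1998) / 0.143305 = (-0.176777 + 0.012306) / 0.143305 = -1.147696
d₂ = d₁ − σ√T = -1.147696 − 0.143305 = -1.291001
e^{−rT} = 0.997964
N(−d₁) = 0.874453,  N(−d₂) = 0.901648
Put price V = K·e^{−rT}·N(−d₂) − S·N(−d₁) = 250.507833 − 204.001115 = 46.506719
Δ = −N(−d₁) = -0.874453

price = 46.506719
Δ = -0.874453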